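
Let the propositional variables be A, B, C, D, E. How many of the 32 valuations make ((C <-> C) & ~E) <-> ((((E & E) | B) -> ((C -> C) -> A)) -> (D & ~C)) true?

Initial set: {T (((C <-> C) & ~E) <-> ((((E & E) | B) -> ((C -> C) -> A)) -> (D & ~C)))}.
T (((C <-> C) & ~E) <-> ((((E & E) | B) -> ((C -> C) -> A)) -> (D & ~C))): β-rule — branch into T ((C <-> C) & ~E), T ((((E & E) | B) -> ((C -> C) -> A)) -> (D & ~C))  //  F ((C <-> C) & ~E), F ((((E & E) | B) -> ((C -> C) -> A)) -> (D & ~C)).
  branch 1 (add T ((C <-> C) & ~E), T ((((E & E) | B) -> ((C -> C) -> A)) -> (D & ~C))):
    T ((C <-> C) & ~E): α-rule — add T (C <-> C), T ~E.
    T ((((E & E) | B) -> ((C -> C) -> A)) -> (D & ~C)): β-rule — branch into F (((E & E) | B) -> ((C -> C) -> A))  //  T (D & ~C).
      branch 1.1 (add F (((E & E) | B) -> ((C -> C) -> A))):
        F (((E & E) | B) -> ((C -> C) -> A)): α-rule — add T ((E & E) | B), F ((C -> C) -> A).
        F ((C -> C) -> A): α-rule — add T (C -> C), F A.
        T (C <-> C): β-rule — branch into T C, T C  //  F C, F C.
          branch 1.1.1 (add T C, T C):
            T ((E & E) | B): β-rule — branch into T (E & E)  //  T B.
              branch 1.1.1.1 (add T (E & E)):
                T (E & E): α-rule — add T E, T E.
                × closes — contains both E and ~E.
              branch 1.1.1.2 (add T B):
                T (C -> C): β-rule — branch into F C  //  T C.
                  branch 1.1.1.2.1 (add F C):
                    × closes — contains both C and ~C.
                  branch 1.1.1.2.2 (add T C):
                    ○ open, literals {A=false, B=true, C=true, E=false}.
          branch 1.1.2 (add F C, F C):
            T ((E & E) | B): β-rule — branch into T (E & E)  //  T B.
              branch 1.1.2.1 (add T (E & E)):
                T (E & E): α-rule — add T E, T E.
                × closes — contains both E and ~E.
              branch 1.1.2.2 (add T B):
                T (C -> C): β-rule — branch into F C  //  T C.
                  branch 1.1.2.2.1 (add F C):
                    ○ open, literals {A=false, B=true, C=false, E=false}.
                  branch 1.1.2.2.2 (add T C):
                    × closes — contains both C and ~C.
      branch 1.2 (add T (D & ~C)):
        T (D & ~C): α-rule — add T D, T ~C.
        T (C <-> C): β-rule — branch into T C, T C  //  F C, F C.
          branch 1.2.1 (add T C, T C):
            × closes — contains both C and ~C.
          branch 1.2.2 (add F C, F C):
            ○ open, literals {C=false, D=true, E=false}.
  branch 2 (add F ((C <-> C) & ~E), F ((((E & E) | B) -> ((C -> C) -> A)) -> (D & ~C))):
    F ((((E & E) | B) -> ((C -> C) -> A)) -> (D & ~C)): α-rule — add T (((E & E) | B) -> ((C -> C) -> A)), F (D & ~C).
    F ((C <-> C) & ~E): β-rule — branch into F (C <-> C)  //  F ~E.
      branch 2.1 (add F (C <-> C)):
        T (((E & E) | B) -> ((C -> C) -> A)): β-rule — branch into F ((E & E) | B)  //  T ((C -> C) -> A).
          branch 2.1.1 (add F ((E & E) | B)):
            F ((E & E) | B): α-rule — add F (E & E), F B.
            F (D & ~C): β-rule — branch into F D  //  F ~C.
              branch 2.1.1.1 (add F D):
                F (C <-> C): β-rule — branch into T C, F C  //  F C, T C.
                  branch 2.1.1.1.1 (add T C, F C):
                    × closes — contains both C and ~C.
                  branch 2.1.1.1.2 (add F C, T C):
                    × closes — contains both C and ~C.
              branch 2.1.1.2 (add F ~C):
                F (C <-> C): β-rule — branch into T C, F C  //  F C, T C.
                  branch 2.1.1.2.1 (add T C, F C):
                    × closes — contains both C and ~C.
                  branch 2.1.1.2.2 (add F C, T C):
                    × closes — contains both C and ~C.
          branch 2.1.2 (add T ((C -> C) -> A)):
            F (D & ~C): β-rule — branch into F D  //  F ~C.
              branch 2.1.2.1 (add F D):
                F (C <-> C): β-rule — branch into T C, F C  //  F C, T C.
                  branch 2.1.2.1.1 (add T C, F C):
                    × closes — contains both C and ~C.
                  branch 2.1.2.1.2 (add F C, T C):
                    × closes — contains both C and ~C.
              branch 2.1.2.2 (add F ~C):
                F (C <-> C): β-rule — branch into T C, F C  //  F C, T C.
                  branch 2.1.2.2.1 (add T C, F C):
                    × closes — contains both C and ~C.
                  branch 2.1.2.2.2 (add F C, T C):
                    × closes — contains both C and ~C.
      branch 2.2 (add F ~E):
        T (((E & E) | B) -> ((C -> C) -> A)): β-rule — branch into F ((E & E) | B)  //  T ((C -> C) -> A).
          branch 2.2.1 (add F ((E & E) | B)):
            F ((E & E) | B): α-rule — add F (E & E), F B.
            F (D & ~C): β-rule — branch into F D  //  F ~C.
              branch 2.2.1.1 (add F D):
                F (E & E): β-rule — branch into F E  //  F E.
                  branch 2.2.1.1.1 (add F E):
                    × closes — contains both E and ~E.
                  branch 2.2.1.1.2 (add F E):
                    × closes — contains both E and ~E.
              branch 2.2.1.2 (add F ~C):
                F (E & E): β-rule — branch into F E  //  F E.
                  branch 2.2.1.2.1 (add F E):
                    × closes — contains both E and ~E.
                  branch 2.2.1.2.2 (add F E):
                    × closes — contains both E and ~E.
          branch 2.2.2 (add T ((C -> C) -> A)):
            F (D & ~C): β-rule — branch into F D  //  F ~C.
              branch 2.2.2.1 (add F D):
                T ((C -> C) -> A): β-rule — branch into F (C -> C)  //  T A.
                  branch 2.2.2.1.1 (add F (C -> C)):
                    F (C -> C): α-rule — add T C, F C.
                    × closes — contains both C and ~C.
                  branch 2.2.2.1.2 (add T A):
                    ○ open, literals {A=true, D=false, E=true}.
              branch 2.2.2.2 (add F ~C):
                T ((C -> C) -> A): β-rule — branch into F (C -> C)  //  T A.
                  branch 2.2.2.2.1 (add F (C -> C)):
                    F (C -> C): α-rule — add T C, F C.
                    × closes — contains both C and ~C.
                  branch 2.2.2.2.2 (add T A):
                    ○ open, literals {A=true, C=true, E=true}.
19 branches closed, 5 open.
Each open branch fixes some atoms; the unmentioned ones are free. Counting distinct full assignments: branch {A=false, B=true, C=true, E=false} (D) contributes 2 new; branch {A=false, B=true, C=false, E=false} (D) contributes 2 new; branch {C=false, D=true, E=false} (A, B) contributes 3 new; branch {A=true, D=false, E=true} (B, C) contributes 4 new; branch {A=true, C=true, E=true} (B, D) contributes 2 new. Total: 13.

13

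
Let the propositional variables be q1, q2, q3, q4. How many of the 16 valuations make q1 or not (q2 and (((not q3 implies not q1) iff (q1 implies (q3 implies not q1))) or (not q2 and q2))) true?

Initial set: {(q1 or not (q2 and (((not q3 implies not q1) iff (q1 implies (q3 implies not q1))) or (not q2 and q2))))}.
(q1 or not (q2 and (((not q3 implies not q1) iff (q1 implies (q3 implies not q1))) or (not q2 and q2)))): β-rule — branch into q1  //  not (q2 and (((not q3 implies not q1) iff (q1 implies (q3 implies not q1))) or (not q2 and q2))).
  branch 1 (add q1):
    ○ open, literals {q1=true}.
  branch 2 (add not (q2 and (((not q3 implies not q1) iff (q1 implies (q3 implies not q1))) or (not q2 and q2)))):
    not (q2 and (((not q3 implies not q1) iff (q1 implies (q3 implies not q1))) or (not q2 and q2))): β-rule — branch into not q2  //  not (((not q3 implies not q1) iff (q1 implies (q3 implies not q1))) or (not q2 and q2)).
      branch 2.1 (add not q2):
        ○ open, literals {q2=false}.
      branch 2.2 (add not (((not q3 implies not q1) iff (q1 implies (q3 implies not q1))) or (not q2 and q2))):
        not (((not q3 implies not q1) iff (q1 implies (q3 implies not q1))) or (not q2 and q2)): α-rule — add not ((not q3 implies not q1) iff (q1 implies (q3 implies not q1))), not (not q2 and q2).
        not ((not q3 implies not q1) iff (q1 implies (q3 implies not q1))): β-rule — branch into (not q3 implies not q1), not (q1 implies (q3 implies not q1))  //  not (not q3 implies not q1), (q1 implies (q3 implies not q1)).
          branch 2.2.1 (add (not q3 implies not q1), not (q1 implies (q3 implies not q1))):
            not (q1 implies (q3 implies not q1)): α-rule — add q1, not (q3 implies not q1).
            not (q3 implies not q1): α-rule — add q3, not not q1.
            not (not q2 and q2): β-rule — branch into not not q2  //  not q2.
              branch 2.2.1.1 (add not not q2):
                (not q3 implies not q1): β-rule — branch into not not q3  //  not q1.
                  branch 2.2.1.1.1 (add not not q3):
                    ○ open, literals {q1=true, q2=true, q3=true}.
                  branch 2.2.1.1.2 (add not q1):
                    × closes — contains both q1 and not q1.
              branch 2.2.1.2 (add not q2):
                (not q3 implies not q1): β-rule — branch into not not q3  //  not q1.
                  branch 2.2.1.2.1 (add not not q3):
                    ○ open, literals {q1=true, q2=false, q3=true}.
                  branch 2.2.1.2.2 (add not q1):
                    × closes — contains both q1 and not q1.
          branch 2.2.2 (add not (not q3 implies not q1), (q1 implies (q3 implies not q1))):
            not (not q3 implies not q1): α-rule — add not q3, not not q1.
            not (not q2 and q2): β-rule — branch into not not q2  //  not q2.
              branch 2.2.2.1 (add not not q2):
                (q1 implies (q3 implies not q1)): β-rule — branch into not q1  //  (q3 implies not q1).
                  branch 2.2.2.1.1 (add not q1):
                    × closes — contains both q1 and not q1.
                  branch 2.2.2.1.2 (add (q3 implies not q1)):
                    (q3 implies not q1): β-rule — branch into not q3  //  not q1.
                      branch 2.2.2.1.2.1 (add not q3):
                        ○ open, literals {q1=true, q2=true, q3=false}.
                      branch 2.2.2.1.2.2 (add not q1):
                        × closes — contains both q1 and not q1.
              branch 2.2.2.2 (add not q2):
                (q1 implies (q3 implies not q1)): β-rule — branch into not q1  //  (q3 implies not q1).
                  branch 2.2.2.2.1 (add not q1):
                    × closes — contains both q1 and not q1.
                  branch 2.2.2.2.2 (add (q3 implies not q1)):
                    (q3 implies not q1): β-rule — branch into not q3  //  not q1.
                      branch 2.2.2.2.2.1 (add not q3):
                        ○ open, literals {q1=true, q2=false, q3=false}.
                      branch 2.2.2.2.2.2 (add not q1):
                        × closes — contains both q1 and not q1.
6 branches closed, 6 open.
Each open branch fixes some atoms; the unmentioned ones are free. Counting distinct full assignments: branch {q1=true} (q2, q3, q4) contributes 8 new; branch {q2=false} (q1, q3, q4) contributes 4 new; branch {q1=true, q2=true, q3=true} (q4) contributes 0 new; branch {q1=true, q2=false, q3=true} (q4) contributes 0 new; branch {q1=true, q2=true, q3=false} (q4) contributes 0 new; branch {q1=true, q2=false, q3=false} (q4) contributes 0 new. Total: 12.

12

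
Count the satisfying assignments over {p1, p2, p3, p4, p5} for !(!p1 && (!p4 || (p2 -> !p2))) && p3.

10

Initial set: {T (!(!p1 && (!p4 || (p2 -> !p2))) && p3)}.
T (!(!p1 && (!p4 || (p2 -> !p2))) && p3): α-rule — add T !(!p1 && (!p4 || (p2 -> !p2))), T p3.
T !(!p1 && (!p4 || (p2 -> !p2))): β-rule — branch into F !p1  //  F (!p4 || (p2 -> !p2)).
  branch 1 (add F !p1):
    ○ open, literals {p1=T, p3=T}.
  branch 2 (add F (!p4 || (p2 -> !p2))):
    F (!p4 || (p2 -> !p2)): α-rule — add F !p4, F (p2 -> !p2).
    F (p2 -> !p2): α-rule — add T p2, F !p2.
    ○ open, literals {p2=T, p3=T, p4=T}.
0 branches closed, 2 open.
Each open branch fixes some atoms; the unmentioned ones are free. Counting distinct full assignments: branch {p1=T, p3=T} (p2, p4, p5) contributes 8 new; branch {p2=T, p3=T, p4=T} (p1, p5) contributes 2 new. Total: 10.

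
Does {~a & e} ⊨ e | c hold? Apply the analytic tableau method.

Initial set: {(~a & e); ~(e | c)}.
(~a & e): α-rule — add ~a, e.
~(e | c): α-rule — add ~e, ~c.
× closes — contains both e and ~e.
All 1 branch closes.
Every branch closed, so the premises entail the conclusion.

Yes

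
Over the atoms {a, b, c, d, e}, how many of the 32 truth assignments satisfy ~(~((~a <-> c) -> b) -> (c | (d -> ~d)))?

Initial set: {~(~((~a <-> c) -> b) -> (c | (d -> ~d)))}.
~(~((~a <-> c) -> b) -> (c | (d -> ~d))): α-rule — add ~((~a <-> c) -> b), ~(c | (d -> ~d)).
~((~a <-> c) -> b): α-rule — add (~a <-> c), ~b.
~(c | (d -> ~d)): α-rule — add ~c, ~(d -> ~d).
~(d -> ~d): α-rule — add d, ~~d.
(~a <-> c): β-rule — branch into ~a, c  //  ~~a, ~c.
  branch 1 (add ~a, c):
    × closes — contains both c and ~c.
  branch 2 (add ~~a, ~c):
    ○ open, literals {a=true, b=false, c=false, d=true}.
1 branch closed, 1 open.
Each open branch fixes some atoms; the unmentioned ones are free. Counting distinct full assignments: branch {a=true, b=false, c=false, d=true} (e) contributes 2 new. Total: 2.

2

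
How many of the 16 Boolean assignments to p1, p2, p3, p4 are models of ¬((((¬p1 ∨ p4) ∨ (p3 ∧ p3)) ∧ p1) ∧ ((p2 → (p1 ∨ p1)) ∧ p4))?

12

Initial set: {¬((((¬p1 ∨ p4) ∨ (p3 ∧ p3)) ∧ p1) ∧ ((p2 → (p1 ∨ p1)) ∧ p4))}.
¬((((¬p1 ∨ p4) ∨ (p3 ∧ p3)) ∧ p1) ∧ ((p2 → (p1 ∨ p1)) ∧ p4)): β-rule — branch into ¬(((¬p1 ∨ p4) ∨ (p3 ∧ p3)) ∧ p1)  //  ¬((p2 → (p1 ∨ p1)) ∧ p4).
  branch 1 (add ¬(((¬p1 ∨ p4) ∨ (p3 ∧ p3)) ∧ p1)):
    ¬(((¬p1 ∨ p4) ∨ (p3 ∧ p3)) ∧ p1): β-rule — branch into ¬((¬p1 ∨ p4) ∨ (p3 ∧ p3))  //  ¬p1.
      branch 1.1 (add ¬((¬p1 ∨ p4) ∨ (p3 ∧ p3))):
        ¬((¬p1 ∨ p4) ∨ (p3 ∧ p3)): α-rule — add ¬(¬p1 ∨ p4), ¬(p3 ∧ p3).
        ¬(¬p1 ∨ p4): α-rule — add ¬¬p1, ¬p4.
        ¬(p3 ∧ p3): β-rule — branch into ¬p3  //  ¬p3.
          branch 1.1.1 (add ¬p3):
            ○ open, literals {p1=T, p3=F, p4=F}.
          branch 1.1.2 (add ¬p3):
            ○ open, literals {p1=T, p3=F, p4=F}.
      branch 1.2 (add ¬p1):
        ○ open, literals {p1=F}.
  branch 2 (add ¬((p2 → (p1 ∨ p1)) ∧ p4)):
    ¬((p2 → (p1 ∨ p1)) ∧ p4): β-rule — branch into ¬(p2 → (p1 ∨ p1))  //  ¬p4.
      branch 2.1 (add ¬(p2 → (p1 ∨ p1))):
        ¬(p2 → (p1 ∨ p1)): α-rule — add p2, ¬(p1 ∨ p1).
        ¬(p1 ∨ p1): α-rule — add ¬p1, ¬p1.
        ○ open, literals {p1=F, p2=T}.
      branch 2.2 (add ¬p4):
        ○ open, literals {p4=F}.
0 branches closed, 5 open.
Each open branch fixes some atoms; the unmentioned ones are free. Counting distinct full assignments: branch {p1=T, p3=F, p4=F} (p2) contributes 2 new; branch {p1=T, p3=F, p4=F} (p2) contributes 0 new; branch {p1=F} (p2, p3, p4) contributes 8 new; branch {p1=F, p2=T} (p3, p4) contributes 0 new; branch {p4=F} (p1, p2, p3) contributes 2 new. Total: 12.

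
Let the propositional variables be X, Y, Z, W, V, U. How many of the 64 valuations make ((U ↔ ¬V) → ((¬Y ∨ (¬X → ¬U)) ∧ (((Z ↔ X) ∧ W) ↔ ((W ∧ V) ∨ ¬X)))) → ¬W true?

41

Initial set: {T (((U ↔ ¬V) → ((¬Y ∨ (¬X → ¬U)) ∧ (((Z ↔ X) ∧ W) ↔ ((W ∧ V) ∨ ¬X)))) → ¬W)}.
T (((U ↔ ¬V) → ((¬Y ∨ (¬X → ¬U)) ∧ (((Z ↔ X) ∧ W) ↔ ((W ∧ V) ∨ ¬X)))) → ¬W): β-rule — branch into F ((U ↔ ¬V) → ((¬Y ∨ (¬X → ¬U)) ∧ (((Z ↔ X) ∧ W) ↔ ((W ∧ V) ∨ ¬X))))  //  T ¬W.
  branch 1 (add F ((U ↔ ¬V) → ((¬Y ∨ (¬X → ¬U)) ∧ (((Z ↔ X) ∧ W) ↔ ((W ∧ V) ∨ ¬X))))):
    F ((U ↔ ¬V) → ((¬Y ∨ (¬X → ¬U)) ∧ (((Z ↔ X) ∧ W) ↔ ((W ∧ V) ∨ ¬X)))): α-rule — add T (U ↔ ¬V), F ((¬Y ∨ (¬X → ¬U)) ∧ (((Z ↔ X) ∧ W) ↔ ((W ∧ V) ∨ ¬X))).
    T (U ↔ ¬V): β-rule — branch into T U, T ¬V  //  F U, F ¬V.
      branch 1.1 (add T U, T ¬V):
        F ((¬Y ∨ (¬X → ¬U)) ∧ (((Z ↔ X) ∧ W) ↔ ((W ∧ V) ∨ ¬X))): β-rule — branch into F (¬Y ∨ (¬X → ¬U))  //  F (((Z ↔ X) ∧ W) ↔ ((W ∧ V) ∨ ¬X)).
          branch 1.1.1 (add F (¬Y ∨ (¬X → ¬U))):
            F (¬Y ∨ (¬X → ¬U)): α-rule — add F ¬Y, F (¬X → ¬U).
            F (¬X → ¬U): α-rule — add T ¬X, F ¬U.
            ○ open, literals {U=1, V=0, X=0, Y=1}.
          branch 1.1.2 (add F (((Z ↔ X) ∧ W) ↔ ((W ∧ V) ∨ ¬X))):
            F (((Z ↔ X) ∧ W) ↔ ((W ∧ V) ∨ ¬X)): β-rule — branch into T ((Z ↔ X) ∧ W), F ((W ∧ V) ∨ ¬X)  //  F ((Z ↔ X) ∧ W), T ((W ∧ V) ∨ ¬X).
              branch 1.1.2.1 (add T ((Z ↔ X) ∧ W), F ((W ∧ V) ∨ ¬X)):
                T ((Z ↔ X) ∧ W): α-rule — add T (Z ↔ X), T W.
                F ((W ∧ V) ∨ ¬X): α-rule — add F (W ∧ V), F ¬X.
                T (Z ↔ X): β-rule — branch into T Z, T X  //  F Z, F X.
                  branch 1.1.2.1.1 (add T Z, T X):
                    F (W ∧ V): β-rule — branch into F W  //  F V.
                      branch 1.1.2.1.1.1 (add F W):
                        × closes — contains both W and ¬W.
                      branch 1.1.2.1.1.2 (add F V):
                        ○ open, literals {U=1, V=0, W=1, X=1, Z=1}.
                  branch 1.1.2.1.2 (add F Z, F X):
                    × closes — contains both X and ¬X.
              branch 1.1.2.2 (add F ((Z ↔ X) ∧ W), T ((W ∧ V) ∨ ¬X)):
                F ((Z ↔ X) ∧ W): β-rule — branch into F (Z ↔ X)  //  F W.
                  branch 1.1.2.2.1 (add F (Z ↔ X)):
                    T ((W ∧ V) ∨ ¬X): β-rule — branch into T (W ∧ V)  //  T ¬X.
                      branch 1.1.2.2.1.1 (add T (W ∧ V)):
                        T (W ∧ V): α-rule — add T W, T V.
                        × closes — contains both V and ¬V.
                      branch 1.1.2.2.1.2 (add T ¬X):
                        F (Z ↔ X): β-rule — branch into T Z, F X  //  F Z, T X.
                          branch 1.1.2.2.1.2.1 (add T Z, F X):
                            ○ open, literals {U=1, V=0, X=0, Z=1}.
                          branch 1.1.2.2.1.2.2 (add F Z, T X):
                            × closes — contains both X and ¬X.
                  branch 1.1.2.2.2 (add F W):
                    T ((W ∧ V) ∨ ¬X): β-rule — branch into T (W ∧ V)  //  T ¬X.
                      branch 1.1.2.2.2.1 (add T (W ∧ V)):
                        T (W ∧ V): α-rule — add T W, T V.
                        × closes — contains both W and ¬W.
                      branch 1.1.2.2.2.2 (add T ¬X):
                        ○ open, literals {U=1, V=0, W=0, X=0}.
      branch 1.2 (add F U, F ¬V):
        F ((¬Y ∨ (¬X → ¬U)) ∧ (((Z ↔ X) ∧ W) ↔ ((W ∧ V) ∨ ¬X))): β-rule — branch into F (¬Y ∨ (¬X → ¬U))  //  F (((Z ↔ X) ∧ W) ↔ ((W ∧ V) ∨ ¬X)).
          branch 1.2.1 (add F (¬Y ∨ (¬X → ¬U))):
            F (¬Y ∨ (¬X → ¬U)): α-rule — add F ¬Y, F (¬X → ¬U).
            F (¬X → ¬U): α-rule — add T ¬X, F ¬U.
            × closes — contains both U and ¬U.
          branch 1.2.2 (add F (((Z ↔ X) ∧ W) ↔ ((W ∧ V) ∨ ¬X))):
            F (((Z ↔ X) ∧ W) ↔ ((W ∧ V) ∨ ¬X)): β-rule — branch into T ((Z ↔ X) ∧ W), F ((W ∧ V) ∨ ¬X)  //  F ((Z ↔ X) ∧ W), T ((W ∧ V) ∨ ¬X).
              branch 1.2.2.1 (add T ((Z ↔ X) ∧ W), F ((W ∧ V) ∨ ¬X)):
                T ((Z ↔ X) ∧ W): α-rule — add T (Z ↔ X), T W.
                F ((W ∧ V) ∨ ¬X): α-rule — add F (W ∧ V), F ¬X.
                T (Z ↔ X): β-rule — branch into T Z, T X  //  F Z, F X.
                  branch 1.2.2.1.1 (add T Z, T X):
                    F (W ∧ V): β-rule — branch into F W  //  F V.
                      branch 1.2.2.1.1.1 (add F W):
                        × closes — contains both W and ¬W.
                      branch 1.2.2.1.1.2 (add F V):
                        × closes — contains both V and ¬V.
                  branch 1.2.2.1.2 (add F Z, F X):
                    × closes — contains both X and ¬X.
              branch 1.2.2.2 (add F ((Z ↔ X) ∧ W), T ((W ∧ V) ∨ ¬X)):
                F ((Z ↔ X) ∧ W): β-rule — branch into F (Z ↔ X)  //  F W.
                  branch 1.2.2.2.1 (add F (Z ↔ X)):
                    T ((W ∧ V) ∨ ¬X): β-rule — branch into T (W ∧ V)  //  T ¬X.
                      branch 1.2.2.2.1.1 (add T (W ∧ V)):
                        T (W ∧ V): α-rule — add T W, T V.
                        F (Z ↔ X): β-rule — branch into T Z, F X  //  F Z, T X.
                          branch 1.2.2.2.1.1.1 (add T Z, F X):
                            ○ open, literals {U=0, V=1, W=1, X=0, Z=1}.
                          branch 1.2.2.2.1.1.2 (add F Z, T X):
                            ○ open, literals {U=0, V=1, W=1, X=1, Z=0}.
                      branch 1.2.2.2.1.2 (add T ¬X):
                        F (Z ↔ X): β-rule — branch into T Z, F X  //  F Z, T X.
                          branch 1.2.2.2.1.2.1 (add T Z, F X):
                            ○ open, literals {U=0, V=1, X=0, Z=1}.
                          branch 1.2.2.2.1.2.2 (add F Z, T X):
                            × closes — contains both X and ¬X.
                  branch 1.2.2.2.2 (add F W):
                    T ((W ∧ V) ∨ ¬X): β-rule — branch into T (W ∧ V)  //  T ¬X.
                      branch 1.2.2.2.2.1 (add T (W ∧ V)):
                        T (W ∧ V): α-rule — add T W, T V.
                        × closes — contains both W and ¬W.
                      branch 1.2.2.2.2.2 (add T ¬X):
                        ○ open, literals {U=0, V=1, W=0, X=0}.
  branch 2 (add T ¬W):
    ○ open, literals {W=0}.
11 branches closed, 9 open.
Each open branch fixes some atoms; the unmentioned ones are free. Counting distinct full assignments: branch {U=1, V=0, X=0, Y=1} (Z, W) contributes 4 new; branch {U=1, V=0, W=1, X=1, Z=1} (Y) contributes 2 new; branch {U=1, V=0, X=0, Z=1} (Y, W) contributes 2 new; branch {U=1, V=0, W=0, X=0} (Y, Z) contributes 1 new; branch {U=0, V=1, W=1, X=0, Z=1} (Y) contributes 2 new; branch {U=0, V=1, W=1, X=1, Z=0} (Y) contributes 2 new; branch {U=0, V=1, X=0, Z=1} (Y, W) contributes 2 new; branch {U=0, V=1, W=0, X=0} (Y, Z) contributes 2 new; branch {W=0} (X, Y, Z, V, U) contributes 24 new. Total: 41.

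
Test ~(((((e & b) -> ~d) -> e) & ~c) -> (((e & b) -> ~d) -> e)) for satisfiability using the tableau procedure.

Unsatisfiable

Initial set: {~(((((e & b) -> ~d) -> e) & ~c) -> (((e & b) -> ~d) -> e))}.
~(((((e & b) -> ~d) -> e) & ~c) -> (((e & b) -> ~d) -> e)): α-rule — add ((((e & b) -> ~d) -> e) & ~c), ~(((e & b) -> ~d) -> e).
((((e & b) -> ~d) -> e) & ~c): α-rule — add (((e & b) -> ~d) -> e), ~c.
~(((e & b) -> ~d) -> e): α-rule — add ((e & b) -> ~d), ~e.
(((e & b) -> ~d) -> e): β-rule — branch into ~((e & b) -> ~d)  //  e.
  branch 1 (add ~((e & b) -> ~d)):
    ~((e & b) -> ~d): α-rule — add (e & b), ~~d.
    (e & b): α-rule — add e, b.
    × closes — contains both e and ~e.
  branch 2 (add e):
    × closes — contains both e and ~e.
All 2 branches close.
Every branch closed; the formula is unsatisfiable.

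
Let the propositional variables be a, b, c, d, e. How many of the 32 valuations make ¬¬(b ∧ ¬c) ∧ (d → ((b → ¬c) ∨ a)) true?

Initial set: {(¬¬(b ∧ ¬c) ∧ (d → ((b → ¬c) ∨ a)))}.
(¬¬(b ∧ ¬c) ∧ (d → ((b → ¬c) ∨ a))): α-rule — add ¬¬(b ∧ ¬c), (d → ((b → ¬c) ∨ a)).
¬¬(b ∧ ¬c): drop double negation, giving (b ∧ ¬c).
(b ∧ ¬c): α-rule — add b, ¬c.
(d → ((b → ¬c) ∨ a)): β-rule — branch into ¬d  //  ((b → ¬c) ∨ a).
  branch 1 (add ¬d):
    ○ open, literals {b=true, c=false, d=false}.
  branch 2 (add ((b → ¬c) ∨ a)):
    ((b → ¬c) ∨ a): β-rule — branch into (b → ¬c)  //  a.
      branch 2.1 (add (b → ¬c)):
        (b → ¬c): β-rule — branch into ¬b  //  ¬c.
          branch 2.1.1 (add ¬b):
            × closes — contains both b and ¬b.
          branch 2.1.2 (add ¬c):
            ○ open, literals {b=true, c=false}.
      branch 2.2 (add a):
        ○ open, literals {a=true, b=true, c=false}.
1 branch closed, 3 open.
Each open branch fixes some atoms; the unmentioned ones are free. Counting distinct full assignments: branch {b=true, c=false, d=false} (a, e) contributes 4 new; branch {b=true, c=false} (a, d, e) contributes 4 new; branch {a=true, b=true, c=false} (d, e) contributes 0 new. Total: 8.

8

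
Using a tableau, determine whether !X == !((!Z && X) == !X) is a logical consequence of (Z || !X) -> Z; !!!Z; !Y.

No

Initial set: {((Z || !X) -> Z); !!!Z; !Y; !(!X == !((!Z && X) == !X))}.
!!!Z: drop double negation, giving !Z.
((Z || !X) -> Z): β-rule — branch into !(Z || !X)  //  Z.
  branch 1 (add !(Z || !X)):
    !(Z || !X): α-rule — add !Z, !!X.
    !(!X == !((!Z && X) == !X)): β-rule — branch into !X, !!((!Z && X) == !X)  //  !!X, !((!Z && X) == !X).
      branch 1.1 (add !X, !!((!Z && X) == !X)):
        × closes — contains both X and !X.
      branch 1.2 (add !!X, !((!Z && X) == !X)):
        !((!Z && X) == !X): β-rule — branch into (!Z && X), !!X  //  !(!Z && X), !X.
          branch 1.2.1 (add (!Z && X), !!X):
            (!Z && X): α-rule — add !Z, X.
            ○ open, literals {X=true, Y=false, Z=false}.
          branch 1.2.2 (add !(!Z && X), !X):
            × closes — contains both X and !X.
  branch 2 (add Z):
    × closes — contains both Z and !Z.
3 branches closed, 1 open.
An open branch gives a countermodel: X=true, Y=false, Z=false (unmentioned atoms arbitrary); the premises hold there but the conclusion fails.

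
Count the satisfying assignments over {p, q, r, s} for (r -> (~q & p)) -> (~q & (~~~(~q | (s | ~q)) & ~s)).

Initial set: {((r -> (~q & p)) -> (~q & (~~~(~q | (s | ~q)) & ~s)))}.
((r -> (~q & p)) -> (~q & (~~~(~q | (s | ~q)) & ~s))): β-rule — branch into ~(r -> (~q & p))  //  (~q & (~~~(~q | (s | ~q)) & ~s)).
  branch 1 (add ~(r -> (~q & p))):
    ~(r -> (~q & p)): α-rule — add r, ~(~q & p).
    ~(~q & p): β-rule — branch into ~~q  //  ~p.
      branch 1.1 (add ~~q):
        ○ open, literals {q=T, r=T}.
      branch 1.2 (add ~p):
        ○ open, literals {p=F, r=T}.
  branch 2 (add (~q & (~~~(~q | (s | ~q)) & ~s))):
    (~q & (~~~(~q | (s | ~q)) & ~s)): α-rule — add ~q, (~~~(~q | (s | ~q)) & ~s).
    (~~~(~q | (s | ~q)) & ~s): α-rule — add ~~~(~q | (s | ~q)), ~s.
    ~~~(~q | (s | ~q)): drop double negation, giving ~(~q | (s | ~q)).
    ~(~q | (s | ~q)): α-rule — add ~~q, ~(s | ~q).
    × closes — contains both q and ~q.
1 branch closed, 2 open.
Each open branch fixes some atoms; the unmentioned ones are free. Counting distinct full assignments: branch {q=T, r=T} (p, s) contributes 4 new; branch {p=F, r=T} (q, s) contributes 2 new. Total: 6.

6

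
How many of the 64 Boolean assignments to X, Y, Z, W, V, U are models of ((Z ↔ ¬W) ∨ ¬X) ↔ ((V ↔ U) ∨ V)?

Initial set: {(((Z ↔ ¬W) ∨ ¬X) ↔ ((V ↔ U) ∨ V))}.
(((Z ↔ ¬W) ∨ ¬X) ↔ ((V ↔ U) ∨ V)): β-rule — branch into ((Z ↔ ¬W) ∨ ¬X), ((V ↔ U) ∨ V)  //  ¬((Z ↔ ¬W) ∨ ¬X), ¬((V ↔ U) ∨ V).
  branch 1 (add ((Z ↔ ¬W) ∨ ¬X), ((V ↔ U) ∨ V)):
    ((Z ↔ ¬W) ∨ ¬X): β-rule — branch into (Z ↔ ¬W)  //  ¬X.
      branch 1.1 (add (Z ↔ ¬W)):
        ((V ↔ U) ∨ V): β-rule — branch into (V ↔ U)  //  V.
          branch 1.1.1 (add (V ↔ U)):
            (Z ↔ ¬W): β-rule — branch into Z, ¬W  //  ¬Z, ¬¬W.
              branch 1.1.1.1 (add Z, ¬W):
                (V ↔ U): β-rule — branch into V, U  //  ¬V, ¬U.
                  branch 1.1.1.1.1 (add V, U):
                    ○ open, literals {U=T, V=T, W=F, Z=T}.
                  branch 1.1.1.1.2 (add ¬V, ¬U):
                    ○ open, literals {U=F, V=F, W=F, Z=T}.
              branch 1.1.1.2 (add ¬Z, ¬¬W):
                (V ↔ U): β-rule — branch into V, U  //  ¬V, ¬U.
                  branch 1.1.1.2.1 (add V, U):
                    ○ open, literals {U=T, V=T, W=T, Z=F}.
                  branch 1.1.1.2.2 (add ¬V, ¬U):
                    ○ open, literals {U=F, V=F, W=T, Z=F}.
          branch 1.1.2 (add V):
            (Z ↔ ¬W): β-rule — branch into Z, ¬W  //  ¬Z, ¬¬W.
              branch 1.1.2.1 (add Z, ¬W):
                ○ open, literals {V=T, W=F, Z=T}.
              branch 1.1.2.2 (add ¬Z, ¬¬W):
                ○ open, literals {V=T, W=T, Z=F}.
      branch 1.2 (add ¬X):
        ((V ↔ U) ∨ V): β-rule — branch into (V ↔ U)  //  V.
          branch 1.2.1 (add (V ↔ U)):
            (V ↔ U): β-rule — branch into V, U  //  ¬V, ¬U.
              branch 1.2.1.1 (add V, U):
                ○ open, literals {U=T, V=T, X=F}.
              branch 1.2.1.2 (add ¬V, ¬U):
                ○ open, literals {U=F, V=F, X=F}.
          branch 1.2.2 (add V):
            ○ open, literals {V=T, X=F}.
  branch 2 (add ¬((Z ↔ ¬W) ∨ ¬X), ¬((V ↔ U) ∨ V)):
    ¬((Z ↔ ¬W) ∨ ¬X): α-rule — add ¬(Z ↔ ¬W), ¬¬X.
    ¬((V ↔ U) ∨ V): α-rule — add ¬(V ↔ U), ¬V.
    ¬(Z ↔ ¬W): β-rule — branch into Z, ¬¬W  //  ¬Z, ¬W.
      branch 2.1 (add Z, ¬¬W):
        ¬(V ↔ U): β-rule — branch into V, ¬U  //  ¬V, U.
          branch 2.1.1 (add V, ¬U):
            × closes — contains both V and ¬V.
          branch 2.1.2 (add ¬V, U):
            ○ open, literals {U=T, V=F, W=T, X=T, Z=T}.
      branch 2.2 (add ¬Z, ¬W):
        ¬(V ↔ U): β-rule — branch into V, ¬U  //  ¬V, U.
          branch 2.2.1 (add V, ¬U):
            × closes — contains both V and ¬V.
          branch 2.2.2 (add ¬V, U):
            ○ open, literals {U=T, V=F, W=F, X=T, Z=F}.
2 branches closed, 11 open.
Each open branch fixes some atoms; the unmentioned ones are free. Counting distinct full assignments: branch {U=T, V=T, W=F, Z=T} (X, Y) contributes 4 new; branch {U=F, V=F, W=F, Z=T} (X, Y) contributes 4 new; branch {U=T, V=T, W=T, Z=F} (X, Y) contributes 4 new; branch {U=F, V=F, W=T, Z=F} (X, Y) contributes 4 new; branch {V=T, W=F, Z=T} (X, Y, U) contributes 4 new; branch {V=T, W=T, Z=F} (X, Y, U) contributes 4 new; branch {U=T, V=T, X=F} (Y, Z, W) contributes 4 new; branch {U=F, V=F, X=F} (Y, Z, W) contributes 4 new; branch {V=T, X=F} (Y, Z, W, U) contributes 4 new; branch {U=T, V=F, W=T, X=T, Z=T} (Y) contributes 2 new; branch {U=T, V=F, W=F, X=T, Z=F} (Y) contributes 2 new. Total: 40.

40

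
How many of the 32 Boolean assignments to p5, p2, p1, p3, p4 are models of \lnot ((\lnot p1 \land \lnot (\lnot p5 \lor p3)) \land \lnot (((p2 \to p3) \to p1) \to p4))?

31

Initial set: {T \lnot ((\lnot p1 \land \lnot (\lnot p5 \lor p3)) \land \lnot (((p2 \to p3) \to p1) \to p4))}.
T \lnot ((\lnot p1 \land \lnot (\lnot p5 \lor p3)) \land \lnot (((p2 \to p3) \to p1) \to p4)): β-rule — branch into F (\lnot p1 \land \lnot (\lnot p5 \lor p3))  //  F \lnot (((p2 \to p3) \to p1) \to p4).
  branch 1 (add F (\lnot p1 \land \lnot (\lnot p5 \lor p3))):
    F (\lnot p1 \land \lnot (\lnot p5 \lor p3)): β-rule — branch into F \lnot p1  //  F \lnot (\lnot p5 \lor p3).
      branch 1.1 (add F \lnot p1):
        ○ open, literals {p1=true}.
      branch 1.2 (add F \lnot (\lnot p5 \lor p3)):
        F \lnot (\lnot p5 \lor p3): β-rule — branch into T \lnot p5  //  T p3.
          branch 1.2.1 (add T \lnot p5):
            ○ open, literals {p5=false}.
          branch 1.2.2 (add T p3):
            ○ open, literals {p3=true}.
  branch 2 (add F \lnot (((p2 \to p3) \to p1) \to p4)):
    F \lnot (((p2 \to p3) \to p1) \to p4): β-rule — branch into F ((p2 \to p3) \to p1)  //  T p4.
      branch 2.1 (add F ((p2 \to p3) \to p1)):
        F ((p2 \to p3) \to p1): α-rule — add T (p2 \to p3), F p1.
        T (p2 \to p3): β-rule — branch into F p2  //  T p3.
          branch 2.1.1 (add F p2):
            ○ open, literals {p1=false, p2=false}.
          branch 2.1.2 (add T p3):
            ○ open, literals {p1=false, p3=true}.
      branch 2.2 (add T p4):
        ○ open, literals {p4=true}.
0 branches closed, 6 open.
Each open branch fixes some atoms; the unmentioned ones are free. Counting distinct full assignments: branch {p1=true} (p5, p2, p3, p4) contributes 16 new; branch {p5=false} (p2, p1, p3, p4) contributes 8 new; branch {p3=true} (p5, p2, p1, p4) contributes 4 new; branch {p1=false, p2=false} (p5, p3, p4) contributes 2 new; branch {p1=false, p3=true} (p5, p2, p4) contributes 0 new; branch {p4=true} (p5, p2, p1, p3) contributes 1 new. Total: 31.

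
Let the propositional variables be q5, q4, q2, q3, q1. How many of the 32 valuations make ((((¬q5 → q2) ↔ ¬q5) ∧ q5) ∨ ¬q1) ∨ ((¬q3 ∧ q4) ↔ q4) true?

Initial set: {(((((¬q5 → q2) ↔ ¬q5) ∧ q5) ∨ ¬q1) ∨ ((¬q3 ∧ q4) ↔ q4))}.
(((((¬q5 → q2) ↔ ¬q5) ∧ q5) ∨ ¬q1) ∨ ((¬q3 ∧ q4) ↔ q4)): β-rule — branch into ((((¬q5 → q2) ↔ ¬q5) ∧ q5) ∨ ¬q1)  //  ((¬q3 ∧ q4) ↔ q4).
  branch 1 (add ((((¬q5 → q2) ↔ ¬q5) ∧ q5) ∨ ¬q1)):
    ((((¬q5 → q2) ↔ ¬q5) ∧ q5) ∨ ¬q1): β-rule — branch into (((¬q5 → q2) ↔ ¬q5) ∧ q5)  //  ¬q1.
      branch 1.1 (add (((¬q5 → q2) ↔ ¬q5) ∧ q5)):
        (((¬q5 → q2) ↔ ¬q5) ∧ q5): α-rule — add ((¬q5 → q2) ↔ ¬q5), q5.
        ((¬q5 → q2) ↔ ¬q5): β-rule — branch into (¬q5 → q2), ¬q5  //  ¬(¬q5 → q2), ¬¬q5.
          branch 1.1.1 (add (¬q5 → q2), ¬q5):
            × closes — contains both q5 and ¬q5.
          branch 1.1.2 (add ¬(¬q5 → q2), ¬¬q5):
            ¬(¬q5 → q2): α-rule — add ¬q5, ¬q2.
            × closes — contains both q5 and ¬q5.
      branch 1.2 (add ¬q1):
        ○ open, literals {q1=false}.
  branch 2 (add ((¬q3 ∧ q4) ↔ q4)):
    ((¬q3 ∧ q4) ↔ q4): β-rule — branch into (¬q3 ∧ q4), q4  //  ¬(¬q3 ∧ q4), ¬q4.
      branch 2.1 (add (¬q3 ∧ q4), q4):
        (¬q3 ∧ q4): α-rule — add ¬q3, q4.
        ○ open, literals {q3=false, q4=true}.
      branch 2.2 (add ¬(¬q3 ∧ q4), ¬q4):
        ¬(¬q3 ∧ q4): β-rule — branch into ¬¬q3  //  ¬q4.
          branch 2.2.1 (add ¬¬q3):
            ○ open, literals {q3=true, q4=false}.
          branch 2.2.2 (add ¬q4):
            ○ open, literals {q4=false}.
2 branches closed, 4 open.
Each open branch fixes some atoms; the unmentioned ones are free. Counting distinct full assignments: branch {q1=false} (q5, q4, q2, q3) contributes 16 new; branch {q3=false, q4=true} (q5, q2, q1) contributes 4 new; branch {q3=true, q4=false} (q5, q2, q1) contributes 4 new; branch {q4=false} (q5, q2, q3, q1) contributes 4 new. Total: 28.

28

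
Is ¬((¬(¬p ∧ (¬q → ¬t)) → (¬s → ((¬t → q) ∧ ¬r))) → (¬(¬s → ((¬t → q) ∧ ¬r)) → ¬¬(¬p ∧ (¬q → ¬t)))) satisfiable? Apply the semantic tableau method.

Initial set: {T ¬((¬(¬p ∧ (¬q → ¬t)) → (¬s → ((¬t → q) ∧ ¬r))) → (¬(¬s → ((¬t → q) ∧ ¬r)) → ¬¬(¬p ∧ (¬q → ¬t))))}.
T ¬((¬(¬p ∧ (¬q → ¬t)) → (¬s → ((¬t → q) ∧ ¬r))) → (¬(¬s → ((¬t → q) ∧ ¬r)) → ¬¬(¬p ∧ (¬q → ¬t)))): α-rule — add T (¬(¬p ∧ (¬q → ¬t)) → (¬s → ((¬t → q) ∧ ¬r))), F (¬(¬s → ((¬t → q) ∧ ¬r)) → ¬¬(¬p ∧ (¬q → ¬t))).
F (¬(¬s → ((¬t → q) ∧ ¬r)) → ¬¬(¬p ∧ (¬q → ¬t))): α-rule — add T ¬(¬s → ((¬t → q) ∧ ¬r)), F ¬¬(¬p ∧ (¬q → ¬t)).
T ¬(¬s → ((¬t → q) ∧ ¬r)): α-rule — add T ¬s, F ((¬t → q) ∧ ¬r).
F ¬¬(¬p ∧ (¬q → ¬t)): drop double negation, giving F (¬p ∧ (¬q → ¬t)).
T (¬(¬p ∧ (¬q → ¬t)) → (¬s → ((¬t → q) ∧ ¬r))): β-rule — branch into F ¬(¬p ∧ (¬q → ¬t))  //  T (¬s → ((¬t → q) ∧ ¬r)).
  branch 1 (add F ¬(¬p ∧ (¬q → ¬t))):
    F ¬(¬p ∧ (¬q → ¬t)): α-rule — add T ¬p, T (¬q → ¬t).
    F ((¬t → q) ∧ ¬r): β-rule — branch into F (¬t → q)  //  F ¬r.
      branch 1.1 (add F (¬t → q)):
        F (¬t → q): α-rule — add T ¬t, F q.
        F (¬p ∧ (¬q → ¬t)): β-rule — branch into F ¬p  //  F (¬q → ¬t).
          branch 1.1.1 (add F ¬p):
            × closes — contains both p and ¬p.
          branch 1.1.2 (add F (¬q → ¬t)):
            F (¬q → ¬t): α-rule — add T ¬q, F ¬t.
            × closes — contains both t and ¬t.
      branch 1.2 (add F ¬r):
        F (¬p ∧ (¬q → ¬t)): β-rule — branch into F ¬p  //  F (¬q → ¬t).
          branch 1.2.1 (add F ¬p):
            × closes — contains both p and ¬p.
          branch 1.2.2 (add F (¬q → ¬t)):
            F (¬q → ¬t): α-rule — add T ¬q, F ¬t.
            T (¬q → ¬t): β-rule — branch into F ¬q  //  T ¬t.
              branch 1.2.2.1 (add F ¬q):
                × closes — contains both q and ¬q.
              branch 1.2.2.2 (add T ¬t):
                × closes — contains both t and ¬t.
  branch 2 (add T (¬s → ((¬t → q) ∧ ¬r))):
    F ((¬t → q) ∧ ¬r): β-rule — branch into F (¬t → q)  //  F ¬r.
      branch 2.1 (add F (¬t → q)):
        F (¬t → q): α-rule — add T ¬t, F q.
        F (¬p ∧ (¬q → ¬t)): β-rule — branch into F ¬p  //  F (¬q → ¬t).
          branch 2.1.1 (add F ¬p):
            T (¬s → ((¬t → q) ∧ ¬r)): β-rule — branch into F ¬s  //  T ((¬t → q) ∧ ¬r).
              branch 2.1.1.1 (add F ¬s):
                × closes — contains both s and ¬s.
              branch 2.1.1.2 (add T ((¬t → q) ∧ ¬r)):
                T ((¬t → q) ∧ ¬r): α-rule — add T (¬t → q), T ¬r.
                T (¬t → q): β-rule — branch into F ¬t  //  T q.
                  branch 2.1.1.2.1 (add F ¬t):
                    × closes — contains both t and ¬t.
                  branch 2.1.1.2.2 (add T q):
                    × closes — contains both q and ¬q.
          branch 2.1.2 (add F (¬q → ¬t)):
            F (¬q → ¬t): α-rule — add T ¬q, F ¬t.
            × closes — contains both t and ¬t.
      branch 2.2 (add F ¬r):
        F (¬p ∧ (¬q → ¬t)): β-rule — branch into F ¬p  //  F (¬q → ¬t).
          branch 2.2.1 (add F ¬p):
            T (¬s → ((¬t → q) ∧ ¬r)): β-rule — branch into F ¬s  //  T ((¬t → q) ∧ ¬r).
              branch 2.2.1.1 (add F ¬s):
                × closes — contains both s and ¬s.
              branch 2.2.1.2 (add T ((¬t → q) ∧ ¬r)):
                T ((¬t → q) ∧ ¬r): α-rule — add T (¬t → q), T ¬r.
                × closes — contains both r and ¬r.
          branch 2.2.2 (add F (¬q → ¬t)):
            F (¬q → ¬t): α-rule — add T ¬q, F ¬t.
            T (¬s → ((¬t → q) ∧ ¬r)): β-rule — branch into F ¬s  //  T ((¬t → q) ∧ ¬r).
              branch 2.2.2.1 (add F ¬s):
                × closes — contains both s and ¬s.
              branch 2.2.2.2 (add T ((¬t → q) ∧ ¬r)):
                T ((¬t → q) ∧ ¬r): α-rule — add T (¬t → q), T ¬r.
                × closes — contains both r and ¬r.
All 13 branches close.
Every branch closed; the formula is unsatisfiable.

Unsatisfiable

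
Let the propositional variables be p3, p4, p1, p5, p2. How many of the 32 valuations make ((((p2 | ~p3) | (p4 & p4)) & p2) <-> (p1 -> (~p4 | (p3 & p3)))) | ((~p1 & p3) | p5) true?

26

Initial set: {(((((p2 | ~p3) | (p4 & p4)) & p2) <-> (p1 -> (~p4 | (p3 & p3)))) | ((~p1 & p3) | p5))}.
(((((p2 | ~p3) | (p4 & p4)) & p2) <-> (p1 -> (~p4 | (p3 & p3)))) | ((~p1 & p3) | p5)): β-rule — branch into ((((p2 | ~p3) | (p4 & p4)) & p2) <-> (p1 -> (~p4 | (p3 & p3))))  //  ((~p1 & p3) | p5).
  branch 1 (add ((((p2 | ~p3) | (p4 & p4)) & p2) <-> (p1 -> (~p4 | (p3 & p3))))):
    ((((p2 | ~p3) | (p4 & p4)) & p2) <-> (p1 -> (~p4 | (p3 & p3)))): β-rule — branch into (((p2 | ~p3) | (p4 & p4)) & p2), (p1 -> (~p4 | (p3 & p3)))  //  ~(((p2 | ~p3) | (p4 & p4)) & p2), ~(p1 -> (~p4 | (p3 & p3))).
      branch 1.1 (add (((p2 | ~p3) | (p4 & p4)) & p2), (p1 -> (~p4 | (p3 & p3)))):
        (((p2 | ~p3) | (p4 & p4)) & p2): α-rule — add ((p2 | ~p3) | (p4 & p4)), p2.
        (p1 -> (~p4 | (p3 & p3))): β-rule — branch into ~p1  //  (~p4 | (p3 & p3)).
          branch 1.1.1 (add ~p1):
            ((p2 | ~p3) | (p4 & p4)): β-rule — branch into (p2 | ~p3)  //  (p4 & p4).
              branch 1.1.1.1 (add (p2 | ~p3)):
                (p2 | ~p3): β-rule — branch into p2  //  ~p3.
                  branch 1.1.1.1.1 (add p2):
                    ○ open, literals {p1=0, p2=1}.
                  branch 1.1.1.1.2 (add ~p3):
                    ○ open, literals {p1=0, p2=1, p3=0}.
              branch 1.1.1.2 (add (p4 & p4)):
                (p4 & p4): α-rule — add p4, p4.
                ○ open, literals {p1=0, p2=1, p4=1}.
          branch 1.1.2 (add (~p4 | (p3 & p3))):
            ((p2 | ~p3) | (p4 & p4)): β-rule — branch into (p2 | ~p3)  //  (p4 & p4).
              branch 1.1.2.1 (add (p2 | ~p3)):
                (~p4 | (p3 & p3)): β-rule — branch into ~p4  //  (p3 & p3).
                  branch 1.1.2.1.1 (add ~p4):
                    (p2 | ~p3): β-rule — branch into p2  //  ~p3.
                      branch 1.1.2.1.1.1 (add p2):
                        ○ open, literals {p2=1, p4=0}.
                      branch 1.1.2.1.1.2 (add ~p3):
                        ○ open, literals {p2=1, p3=0, p4=0}.
                  branch 1.1.2.1.2 (add (p3 & p3)):
                    (p3 & p3): α-rule — add p3, p3.
                    (p2 | ~p3): β-rule — branch into p2  //  ~p3.
                      branch 1.1.2.1.2.1 (add p2):
                        ○ open, literals {p2=1, p3=1}.
                      branch 1.1.2.1.2.2 (add ~p3):
                        × closes — contains both p3 and ~p3.
              branch 1.1.2.2 (add (p4 & p4)):
                (p4 & p4): α-rule — add p4, p4.
                (~p4 | (p3 & p3)): β-rule — branch into ~p4  //  (p3 & p3).
                  branch 1.1.2.2.1 (add ~p4):
                    × closes — contains both p4 and ~p4.
                  branch 1.1.2.2.2 (add (p3 & p3)):
                    (p3 & p3): α-rule — add p3, p3.
                    ○ open, literals {p2=1, p3=1, p4=1}.
      branch 1.2 (add ~(((p2 | ~p3) | (p4 & p4)) & p2), ~(p1 -> (~p4 | (p3 & p3)))):
        ~(p1 -> (~p4 | (p3 & p3))): α-rule — add p1, ~(~p4 | (p3 & p3)).
        ~(~p4 | (p3 & p3)): α-rule — add ~~p4, ~(p3 & p3).
        ~(((p2 | ~p3) | (p4 & p4)) & p2): β-rule — branch into ~((p2 | ~p3) | (p4 & p4))  //  ~p2.
          branch 1.2.1 (add ~((p2 | ~p3) | (p4 & p4))):
            ~((p2 | ~p3) | (p4 & p4)): α-rule — add ~(p2 | ~p3), ~(p4 & p4).
            ~(p2 | ~p3): α-rule — add ~p2, ~~p3.
            ~(p3 & p3): β-rule — branch into ~p3  //  ~p3.
              branch 1.2.1.1 (add ~p3):
                × closes — contains both p3 and ~p3.
              branch 1.2.1.2 (add ~p3):
                × closes — contains both p3 and ~p3.
          branch 1.2.2 (add ~p2):
            ~(p3 & p3): β-rule — branch into ~p3  //  ~p3.
              branch 1.2.2.1 (add ~p3):
                ○ open, literals {p1=1, p2=0, p3=0, p4=1}.
              branch 1.2.2.2 (add ~p3):
                ○ open, literals {p1=1, p2=0, p3=0, p4=1}.
  branch 2 (add ((~p1 & p3) | p5)):
    ((~p1 & p3) | p5): β-rule — branch into (~p1 & p3)  //  p5.
      branch 2.1 (add (~p1 & p3)):
        (~p1 & p3): α-rule — add ~p1, p3.
        ○ open, literals {p1=0, p3=1}.
      branch 2.2 (add p5):
        ○ open, literals {p5=1}.
4 branches closed, 11 open.
Each open branch fixes some atoms; the unmentioned ones are free. Counting distinct full assignments: branch {p1=0, p2=1} (p3, p4, p5) contributes 8 new; branch {p1=0, p2=1, p3=0} (p4, p5) contributes 0 new; branch {p1=0, p2=1, p4=1} (p3, p5) contributes 0 new; branch {p2=1, p4=0} (p3, p1, p5) contributes 4 new; branch {p2=1, p3=0, p4=0} (p1, p5) contributes 0 new; branch {p2=1, p3=1} (p4, p1, p5) contributes 2 new; branch {p2=1, p3=1, p4=1} (p1, p5) contributes 0 new; branch {p1=1, p2=0, p3=0, p4=1} (p5) contributes 2 new; branch {p1=1, p2=0, p3=0, p4=1} (p5) contributes 0 new; branch {p1=0, p3=1} (p4, p5, p2) contributes 4 new; branch {p5=1} (p3, p4, p1, p2) contributes 6 new. Total: 26.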